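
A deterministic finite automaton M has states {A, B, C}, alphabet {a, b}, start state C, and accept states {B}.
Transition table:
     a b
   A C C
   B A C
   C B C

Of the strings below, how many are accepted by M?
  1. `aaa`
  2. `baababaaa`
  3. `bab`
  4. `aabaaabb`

`aaa`: rejected
`baababaaa`: rejected
`bab`: rejected
`aabaaabb`: rejected

0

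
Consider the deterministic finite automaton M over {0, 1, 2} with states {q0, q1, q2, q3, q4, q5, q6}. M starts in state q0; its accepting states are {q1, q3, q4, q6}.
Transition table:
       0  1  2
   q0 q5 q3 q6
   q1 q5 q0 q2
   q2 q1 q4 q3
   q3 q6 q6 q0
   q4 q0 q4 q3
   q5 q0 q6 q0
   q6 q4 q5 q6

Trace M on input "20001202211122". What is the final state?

q6

q0 --2--> q6
q6 --0--> q4
q4 --0--> q0
q0 --0--> q5
q5 --1--> q6
q6 --2--> q6
q6 --0--> q4
q4 --2--> q3
q3 --2--> q0
q0 --1--> q3
q3 --1--> q6
q6 --1--> q5
q5 --2--> q0
q0 --2--> q6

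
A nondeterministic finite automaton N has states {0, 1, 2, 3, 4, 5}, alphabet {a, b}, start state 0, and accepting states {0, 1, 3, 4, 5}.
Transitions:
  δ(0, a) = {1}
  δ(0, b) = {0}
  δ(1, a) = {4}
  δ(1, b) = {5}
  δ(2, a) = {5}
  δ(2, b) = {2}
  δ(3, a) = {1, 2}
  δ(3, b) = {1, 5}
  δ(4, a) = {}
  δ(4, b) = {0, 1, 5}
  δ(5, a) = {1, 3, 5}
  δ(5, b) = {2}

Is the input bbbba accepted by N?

Start: {0}
read b: {0}
read b: {0}
read b: {0}
read b: {0}
read a: {1}
Reachable ∩ accepting = {1} — nonempty.

accepted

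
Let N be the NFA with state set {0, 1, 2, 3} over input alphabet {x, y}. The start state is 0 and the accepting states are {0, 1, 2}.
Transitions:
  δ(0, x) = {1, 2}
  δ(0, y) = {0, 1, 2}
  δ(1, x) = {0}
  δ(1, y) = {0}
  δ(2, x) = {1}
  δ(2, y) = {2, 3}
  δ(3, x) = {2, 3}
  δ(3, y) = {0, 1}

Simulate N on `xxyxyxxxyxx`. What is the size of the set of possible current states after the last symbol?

4

Start: {0}
read x: {1, 2}
read x: {0, 1}
read y: {0, 1, 2}
read x: {0, 1, 2}
read y: {0, 1, 2, 3}
read x: {0, 1, 2, 3}
read x: {0, 1, 2, 3}
read x: {0, 1, 2, 3}
read y: {0, 1, 2, 3}
read x: {0, 1, 2, 3}
read x: {0, 1, 2, 3}
Final reachable set {0, 1, 2, 3} has 4 states.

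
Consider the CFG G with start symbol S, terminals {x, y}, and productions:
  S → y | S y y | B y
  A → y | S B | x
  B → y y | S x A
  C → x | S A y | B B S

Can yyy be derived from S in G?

S ⇒ By ⇒ yyy

yes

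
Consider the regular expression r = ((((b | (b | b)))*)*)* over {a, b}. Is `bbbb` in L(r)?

Split into 4 pieces b · b · b · b; each matches (((b|(b|b)))*)*.

yes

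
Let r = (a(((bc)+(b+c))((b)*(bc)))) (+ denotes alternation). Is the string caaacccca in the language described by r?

no

No split of caaacccca into u·v has a matching u and (((bc)+(b+c))((b)*(bc))) matching v.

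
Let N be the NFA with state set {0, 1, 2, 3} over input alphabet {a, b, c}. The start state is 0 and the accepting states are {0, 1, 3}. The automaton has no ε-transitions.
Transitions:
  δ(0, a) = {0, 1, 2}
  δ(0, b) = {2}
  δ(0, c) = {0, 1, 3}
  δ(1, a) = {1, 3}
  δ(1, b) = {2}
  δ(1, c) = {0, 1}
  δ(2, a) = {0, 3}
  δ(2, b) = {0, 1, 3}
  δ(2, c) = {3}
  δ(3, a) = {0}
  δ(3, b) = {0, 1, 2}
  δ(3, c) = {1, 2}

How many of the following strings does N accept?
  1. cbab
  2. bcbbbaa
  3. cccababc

3

cbab: accepted
bcbbbaa: accepted
cccababc: accepted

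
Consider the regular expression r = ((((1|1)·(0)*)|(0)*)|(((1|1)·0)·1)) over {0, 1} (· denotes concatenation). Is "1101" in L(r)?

no

Neither (((1|1)·(0)*)|(0)*) nor (((1|1)·0)·1) matches 1101.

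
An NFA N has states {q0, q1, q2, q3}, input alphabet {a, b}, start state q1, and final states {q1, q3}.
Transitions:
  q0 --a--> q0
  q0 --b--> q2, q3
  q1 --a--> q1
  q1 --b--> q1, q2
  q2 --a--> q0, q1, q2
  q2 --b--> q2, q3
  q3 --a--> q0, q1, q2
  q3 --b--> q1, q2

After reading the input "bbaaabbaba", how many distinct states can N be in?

Start: {q1}
read b: {q1, q2}
read b: {q1, q2, q3}
read a: {q0, q1, q2}
read a: {q0, q1, q2}
read a: {q0, q1, q2}
read b: {q1, q2, q3}
read b: {q1, q2, q3}
read a: {q0, q1, q2}
read b: {q1, q2, q3}
read a: {q0, q1, q2}
Final reachable set {q0, q1, q2} has 3 states.

3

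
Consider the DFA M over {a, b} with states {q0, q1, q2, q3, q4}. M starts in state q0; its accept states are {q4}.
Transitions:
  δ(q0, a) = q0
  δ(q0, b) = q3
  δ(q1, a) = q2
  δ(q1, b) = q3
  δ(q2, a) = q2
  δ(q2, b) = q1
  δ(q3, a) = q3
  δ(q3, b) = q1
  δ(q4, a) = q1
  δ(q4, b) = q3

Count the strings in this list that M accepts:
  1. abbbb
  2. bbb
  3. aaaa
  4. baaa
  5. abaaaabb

0

abbbb: rejected
bbb: rejected
aaaa: rejected
baaa: rejected
abaaaabb: rejected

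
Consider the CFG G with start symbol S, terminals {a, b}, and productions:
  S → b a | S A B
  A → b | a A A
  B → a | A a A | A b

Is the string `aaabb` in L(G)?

no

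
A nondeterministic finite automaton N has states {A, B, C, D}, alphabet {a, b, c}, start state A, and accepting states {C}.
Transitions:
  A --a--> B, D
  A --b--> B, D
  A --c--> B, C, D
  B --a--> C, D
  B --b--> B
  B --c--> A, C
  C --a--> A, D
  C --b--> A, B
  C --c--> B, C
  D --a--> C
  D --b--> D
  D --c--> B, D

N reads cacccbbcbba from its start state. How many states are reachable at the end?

2

Start: {A}
read c: {B, C, D}
read a: {A, C, D}
read c: {B, C, D}
read c: {A, B, C, D}
read c: {A, B, C, D}
read b: {A, B, D}
read b: {B, D}
read c: {A, B, C, D}
read b: {A, B, D}
read b: {B, D}
read a: {C, D}
Final reachable set {C, D} has 2 states.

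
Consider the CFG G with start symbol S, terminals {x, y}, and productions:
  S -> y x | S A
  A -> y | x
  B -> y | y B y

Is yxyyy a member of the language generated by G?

S ⇒ SA ⇒ SAA ⇒ SAAA ⇒ yxAAA ⇒ yxyAA ⇒ yxyyA ⇒ yxyyy

yes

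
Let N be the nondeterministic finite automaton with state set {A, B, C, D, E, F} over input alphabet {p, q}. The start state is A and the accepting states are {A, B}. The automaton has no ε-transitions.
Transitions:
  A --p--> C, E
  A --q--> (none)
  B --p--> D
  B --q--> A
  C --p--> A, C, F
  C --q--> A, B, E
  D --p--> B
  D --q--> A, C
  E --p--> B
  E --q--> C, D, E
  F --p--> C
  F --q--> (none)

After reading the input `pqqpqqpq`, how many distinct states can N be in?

Start: {A}
read p: {C, E}
read q: {A, B, C, D, E}
read q: {A, B, C, D, E}
read p: {A, B, C, D, E, F}
read q: {A, B, C, D, E}
read q: {A, B, C, D, E}
read p: {A, B, C, D, E, F}
read q: {A, B, C, D, E}
Final reachable set {A, B, C, D, E} has 5 states.

5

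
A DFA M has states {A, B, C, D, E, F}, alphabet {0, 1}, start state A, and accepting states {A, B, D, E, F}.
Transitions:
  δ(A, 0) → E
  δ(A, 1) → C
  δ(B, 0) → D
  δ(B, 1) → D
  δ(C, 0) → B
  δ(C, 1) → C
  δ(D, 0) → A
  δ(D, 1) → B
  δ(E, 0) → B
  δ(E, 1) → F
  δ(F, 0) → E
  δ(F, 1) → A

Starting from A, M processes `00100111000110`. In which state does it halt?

B

A --0--> E
E --0--> B
B --1--> D
D --0--> A
A --0--> E
E --1--> F
F --1--> A
A --1--> C
C --0--> B
B --0--> D
D --0--> A
A --1--> C
C --1--> C
C --0--> B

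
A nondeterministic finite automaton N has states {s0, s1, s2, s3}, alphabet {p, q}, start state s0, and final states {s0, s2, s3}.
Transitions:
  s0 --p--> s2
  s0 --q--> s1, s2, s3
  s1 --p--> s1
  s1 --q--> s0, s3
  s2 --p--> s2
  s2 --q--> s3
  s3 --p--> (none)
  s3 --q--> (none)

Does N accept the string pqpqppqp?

rejected

Start: {s0}
read p: {s2}
read q: {s3}
read p: {}
The reachable set is empty and stays empty for the remaining 5 symbols.
Reachable ∩ accepting = {} — empty.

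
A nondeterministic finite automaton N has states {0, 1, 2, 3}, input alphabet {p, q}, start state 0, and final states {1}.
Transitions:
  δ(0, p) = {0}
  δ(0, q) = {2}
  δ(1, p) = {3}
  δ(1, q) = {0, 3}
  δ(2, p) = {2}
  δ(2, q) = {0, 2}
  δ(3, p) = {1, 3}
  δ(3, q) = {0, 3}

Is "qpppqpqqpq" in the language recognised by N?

rejected

Start: {0}
read q: {2}
read p: {2}
read p: {2}
read p: {2}
read q: {0, 2}
read p: {0, 2}
read q: {0, 2}
read q: {0, 2}
read p: {0, 2}
read q: {0, 2}
Reachable ∩ accepting = {} — empty.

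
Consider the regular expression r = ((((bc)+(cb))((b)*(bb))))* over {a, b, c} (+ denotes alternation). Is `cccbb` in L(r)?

no

cccbb cannot be split into zero or more pieces each matching (((bc)+(cb))((b)*(bb))).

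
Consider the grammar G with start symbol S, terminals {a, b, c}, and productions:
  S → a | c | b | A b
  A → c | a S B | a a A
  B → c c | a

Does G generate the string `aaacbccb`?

yes

S ⇒ Ab ⇒ aaAb ⇒ aaaSBb ⇒ aaaAbBb ⇒ aaacbBb ⇒ aaacbccb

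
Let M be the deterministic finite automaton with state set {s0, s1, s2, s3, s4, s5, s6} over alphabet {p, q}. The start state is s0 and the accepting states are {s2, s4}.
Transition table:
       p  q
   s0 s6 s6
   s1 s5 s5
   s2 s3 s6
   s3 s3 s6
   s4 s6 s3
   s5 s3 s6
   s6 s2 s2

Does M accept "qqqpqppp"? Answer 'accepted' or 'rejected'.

rejected

s0 --q--> s6
s6 --q--> s2
s2 --q--> s6
s6 --p--> s2
s2 --q--> s6
s6 --p--> s2
s2 --p--> s3
s3 --p--> s3
End in state s3, which is not an accepting state.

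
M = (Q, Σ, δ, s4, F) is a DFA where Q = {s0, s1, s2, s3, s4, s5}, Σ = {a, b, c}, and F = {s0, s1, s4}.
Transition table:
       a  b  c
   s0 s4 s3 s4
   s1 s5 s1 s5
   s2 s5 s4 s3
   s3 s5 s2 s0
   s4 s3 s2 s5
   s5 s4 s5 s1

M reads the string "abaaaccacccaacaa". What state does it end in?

s3

s4 --a--> s3
s3 --b--> s2
s2 --a--> s5
s5 --a--> s4
s4 --a--> s3
s3 --c--> s0
s0 --c--> s4
s4 --a--> s3
s3 --c--> s0
s0 --c--> s4
s4 --c--> s5
s5 --a--> s4
s4 --a--> s3
s3 --c--> s0
s0 --a--> s4
s4 --a--> s3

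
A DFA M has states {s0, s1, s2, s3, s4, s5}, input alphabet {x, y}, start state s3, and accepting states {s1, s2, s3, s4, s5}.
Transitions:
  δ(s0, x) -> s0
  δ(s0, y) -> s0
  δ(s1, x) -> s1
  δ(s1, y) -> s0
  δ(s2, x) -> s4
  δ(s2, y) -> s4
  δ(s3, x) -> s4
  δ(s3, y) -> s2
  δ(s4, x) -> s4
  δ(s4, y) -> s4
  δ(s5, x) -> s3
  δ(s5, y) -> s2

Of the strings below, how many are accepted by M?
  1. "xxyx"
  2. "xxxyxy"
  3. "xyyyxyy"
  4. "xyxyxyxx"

"xxyx": accepted
"xxxyxy": accepted
"xyyyxyy": accepted
"xyxyxyxx": accepted

4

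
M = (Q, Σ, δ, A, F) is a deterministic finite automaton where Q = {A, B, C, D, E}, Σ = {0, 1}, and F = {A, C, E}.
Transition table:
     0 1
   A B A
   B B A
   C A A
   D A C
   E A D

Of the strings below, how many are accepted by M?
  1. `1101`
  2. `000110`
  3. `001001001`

2

`1101`: accepted
`000110`: rejected
`001001001`: accepted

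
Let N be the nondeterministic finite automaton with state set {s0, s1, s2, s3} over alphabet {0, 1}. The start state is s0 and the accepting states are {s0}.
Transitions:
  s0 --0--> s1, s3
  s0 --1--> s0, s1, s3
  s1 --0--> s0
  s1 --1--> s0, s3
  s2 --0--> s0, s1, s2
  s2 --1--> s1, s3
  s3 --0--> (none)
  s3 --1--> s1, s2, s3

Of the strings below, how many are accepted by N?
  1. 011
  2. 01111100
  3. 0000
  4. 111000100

011: accepted
01111100: accepted
0000: accepted
111000100: accepted

4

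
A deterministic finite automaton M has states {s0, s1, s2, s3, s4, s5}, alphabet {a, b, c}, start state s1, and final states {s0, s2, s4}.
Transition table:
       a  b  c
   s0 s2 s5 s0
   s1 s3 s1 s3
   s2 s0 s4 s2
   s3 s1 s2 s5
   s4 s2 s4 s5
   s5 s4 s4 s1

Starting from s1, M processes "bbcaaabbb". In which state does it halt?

s1 --b--> s1
s1 --b--> s1
s1 --c--> s3
s3 --a--> s1
s1 --a--> s3
s3 --a--> s1
s1 --b--> s1
s1 --b--> s1
s1 --b--> s1

s1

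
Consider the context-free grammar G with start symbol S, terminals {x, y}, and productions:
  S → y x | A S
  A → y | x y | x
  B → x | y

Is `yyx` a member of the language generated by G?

yes

S ⇒ AS ⇒ yS ⇒ yyx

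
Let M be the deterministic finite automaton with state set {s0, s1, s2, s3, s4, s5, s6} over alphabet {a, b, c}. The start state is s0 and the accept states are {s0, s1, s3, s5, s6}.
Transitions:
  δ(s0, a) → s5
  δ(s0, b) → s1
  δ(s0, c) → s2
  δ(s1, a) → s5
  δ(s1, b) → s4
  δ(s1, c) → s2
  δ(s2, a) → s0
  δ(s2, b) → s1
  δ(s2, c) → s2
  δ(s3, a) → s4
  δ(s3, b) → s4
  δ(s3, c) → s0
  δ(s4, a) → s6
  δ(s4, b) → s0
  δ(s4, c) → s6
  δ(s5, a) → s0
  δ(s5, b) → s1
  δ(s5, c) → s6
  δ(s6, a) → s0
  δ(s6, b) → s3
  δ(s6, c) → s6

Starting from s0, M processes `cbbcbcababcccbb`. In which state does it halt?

s4

s0 --c--> s2
s2 --b--> s1
s1 --b--> s4
s4 --c--> s6
s6 --b--> s3
s3 --c--> s0
s0 --a--> s5
s5 --b--> s1
s1 --a--> s5
s5 --b--> s1
s1 --c--> s2
s2 --c--> s2
s2 --c--> s2
s2 --b--> s1
s1 --b--> s4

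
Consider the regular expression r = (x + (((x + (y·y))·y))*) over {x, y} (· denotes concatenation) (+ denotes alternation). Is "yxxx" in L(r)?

no

Neither x nor (((x+(y·y))·y))* matches yxxx.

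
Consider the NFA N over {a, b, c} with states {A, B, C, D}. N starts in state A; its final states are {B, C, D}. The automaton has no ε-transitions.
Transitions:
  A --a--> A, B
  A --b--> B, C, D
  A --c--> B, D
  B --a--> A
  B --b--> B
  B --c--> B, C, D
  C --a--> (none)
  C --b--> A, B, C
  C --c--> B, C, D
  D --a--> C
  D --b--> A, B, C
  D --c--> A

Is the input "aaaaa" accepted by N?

accepted

Start: {A}
read a: {A, B}
read a: {A, B}
read a: {A, B}
read a: {A, B}
read a: {A, B}
Reachable ∩ accepting = {B} — nonempty.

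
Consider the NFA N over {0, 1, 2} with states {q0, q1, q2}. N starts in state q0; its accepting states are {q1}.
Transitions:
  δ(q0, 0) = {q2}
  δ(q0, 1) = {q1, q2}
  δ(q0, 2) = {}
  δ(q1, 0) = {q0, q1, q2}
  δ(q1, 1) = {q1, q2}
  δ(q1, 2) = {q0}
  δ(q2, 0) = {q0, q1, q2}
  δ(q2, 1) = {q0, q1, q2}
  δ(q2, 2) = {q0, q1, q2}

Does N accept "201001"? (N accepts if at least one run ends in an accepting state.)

Start: {q0}
read 2: {}
The reachable set is empty and stays empty for the remaining 5 symbols.
Reachable ∩ accepting = {} — empty.

rejected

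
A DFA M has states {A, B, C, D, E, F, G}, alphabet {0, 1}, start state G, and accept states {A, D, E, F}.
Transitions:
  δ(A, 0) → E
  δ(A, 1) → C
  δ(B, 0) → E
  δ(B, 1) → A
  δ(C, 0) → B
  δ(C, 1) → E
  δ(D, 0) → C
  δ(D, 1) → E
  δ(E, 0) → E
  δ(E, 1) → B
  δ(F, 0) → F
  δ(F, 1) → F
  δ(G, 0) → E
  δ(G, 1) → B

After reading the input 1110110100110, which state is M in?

G --1--> B
B --1--> A
A --1--> C
C --0--> B
B --1--> A
A --1--> C
C --0--> B
B --1--> A
A --0--> E
E --0--> E
E --1--> B
B --1--> A
A --0--> E

E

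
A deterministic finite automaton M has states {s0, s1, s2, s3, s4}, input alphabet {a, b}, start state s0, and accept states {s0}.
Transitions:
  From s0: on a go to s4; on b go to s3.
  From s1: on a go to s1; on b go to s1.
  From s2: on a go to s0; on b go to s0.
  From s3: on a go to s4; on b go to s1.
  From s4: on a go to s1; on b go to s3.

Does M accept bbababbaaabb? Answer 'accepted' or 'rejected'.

rejected

s0 --b--> s3
s3 --b--> s1
s1 --a--> s1
s1 --b--> s1
s1 --a--> s1
s1 --b--> s1
s1 --b--> s1
s1 --a--> s1
s1 --a--> s1
s1 --a--> s1
s1 --b--> s1
s1 --b--> s1
End in state s1, which is not an accepting state.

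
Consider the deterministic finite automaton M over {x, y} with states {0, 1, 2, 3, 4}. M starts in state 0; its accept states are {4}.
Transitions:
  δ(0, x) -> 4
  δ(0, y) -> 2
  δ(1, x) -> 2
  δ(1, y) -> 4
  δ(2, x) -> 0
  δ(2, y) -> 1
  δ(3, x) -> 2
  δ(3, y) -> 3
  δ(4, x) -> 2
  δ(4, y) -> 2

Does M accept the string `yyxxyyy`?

accepted

0 --y--> 2
2 --y--> 1
1 --x--> 2
2 --x--> 0
0 --y--> 2
2 --y--> 1
1 --y--> 4
End in state 4, which is an accepting state.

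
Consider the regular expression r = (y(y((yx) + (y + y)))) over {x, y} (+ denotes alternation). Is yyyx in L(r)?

Split as y·yyx: y matches y and (y((yx)+(y+y))) matches yyx.

yes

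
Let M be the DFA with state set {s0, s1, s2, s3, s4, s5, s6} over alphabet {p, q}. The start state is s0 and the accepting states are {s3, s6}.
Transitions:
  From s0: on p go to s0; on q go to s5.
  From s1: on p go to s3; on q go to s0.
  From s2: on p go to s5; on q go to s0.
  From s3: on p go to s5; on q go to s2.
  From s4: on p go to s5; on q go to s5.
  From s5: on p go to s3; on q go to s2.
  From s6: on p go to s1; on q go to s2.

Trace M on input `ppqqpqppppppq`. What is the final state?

s0 --p--> s0
s0 --p--> s0
s0 --q--> s5
s5 --q--> s2
s2 --p--> s5
s5 --q--> s2
s2 --p--> s5
s5 --p--> s3
s3 --p--> s5
s5 --p--> s3
s3 --p--> s5
s5 --p--> s3
s3 --q--> s2

s2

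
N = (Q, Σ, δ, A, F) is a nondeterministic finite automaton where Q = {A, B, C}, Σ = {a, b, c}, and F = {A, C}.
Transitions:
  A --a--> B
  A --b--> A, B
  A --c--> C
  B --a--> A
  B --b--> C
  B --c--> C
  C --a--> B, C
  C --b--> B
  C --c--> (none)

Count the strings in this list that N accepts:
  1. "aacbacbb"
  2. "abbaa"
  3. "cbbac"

2

"aacbacbb": accepted
"abbaa": rejected
"cbbac": accepted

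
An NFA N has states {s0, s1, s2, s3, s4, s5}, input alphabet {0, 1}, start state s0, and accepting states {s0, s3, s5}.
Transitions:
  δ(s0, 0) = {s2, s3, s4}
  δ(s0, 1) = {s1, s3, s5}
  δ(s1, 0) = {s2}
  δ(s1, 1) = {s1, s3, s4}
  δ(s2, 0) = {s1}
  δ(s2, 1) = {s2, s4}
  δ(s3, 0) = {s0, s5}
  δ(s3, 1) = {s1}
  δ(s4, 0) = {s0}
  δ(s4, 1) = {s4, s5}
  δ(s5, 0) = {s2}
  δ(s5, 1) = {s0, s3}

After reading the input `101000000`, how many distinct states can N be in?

Start: {s0}
read 1: {s1, s3, s5}
read 0: {s0, s2, s5}
read 1: {s0, s1, s2, s3, s4, s5}
read 0: {s0, s1, s2, s3, s4, s5}
read 0: {s0, s1, s2, s3, s4, s5}
read 0: {s0, s1, s2, s3, s4, s5}
read 0: {s0, s1, s2, s3, s4, s5}
read 0: {s0, s1, s2, s3, s4, s5}
read 0: {s0, s1, s2, s3, s4, s5}
Final reachable set {s0, s1, s2, s3, s4, s5} has 6 states.

6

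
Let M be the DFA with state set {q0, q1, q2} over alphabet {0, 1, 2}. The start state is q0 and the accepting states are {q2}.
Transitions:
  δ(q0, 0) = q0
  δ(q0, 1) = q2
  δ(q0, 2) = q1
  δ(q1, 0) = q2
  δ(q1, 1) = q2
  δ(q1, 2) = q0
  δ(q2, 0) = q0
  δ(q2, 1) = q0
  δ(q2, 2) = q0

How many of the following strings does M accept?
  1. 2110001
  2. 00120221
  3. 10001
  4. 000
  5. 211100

2110001: accepted
00120221: accepted
10001: accepted
000: rejected
211100: rejected

3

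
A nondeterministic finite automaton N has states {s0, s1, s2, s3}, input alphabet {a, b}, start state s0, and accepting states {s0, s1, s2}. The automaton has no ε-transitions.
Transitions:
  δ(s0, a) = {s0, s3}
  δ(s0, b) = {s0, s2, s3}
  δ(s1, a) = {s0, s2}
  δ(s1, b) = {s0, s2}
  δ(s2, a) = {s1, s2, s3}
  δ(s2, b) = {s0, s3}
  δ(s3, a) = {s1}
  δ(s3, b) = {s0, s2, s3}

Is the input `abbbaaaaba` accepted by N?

Start: {s0}
read a: {s0, s3}
read b: {s0, s2, s3}
read b: {s0, s2, s3}
read b: {s0, s2, s3}
read a: {s0, s1, s2, s3}
read a: {s0, s1, s2, s3}
read a: {s0, s1, s2, s3}
read a: {s0, s1, s2, s3}
read b: {s0, s2, s3}
read a: {s0, s1, s2, s3}
Reachable ∩ accepting = {s0, s1, s2} — nonempty.

accepted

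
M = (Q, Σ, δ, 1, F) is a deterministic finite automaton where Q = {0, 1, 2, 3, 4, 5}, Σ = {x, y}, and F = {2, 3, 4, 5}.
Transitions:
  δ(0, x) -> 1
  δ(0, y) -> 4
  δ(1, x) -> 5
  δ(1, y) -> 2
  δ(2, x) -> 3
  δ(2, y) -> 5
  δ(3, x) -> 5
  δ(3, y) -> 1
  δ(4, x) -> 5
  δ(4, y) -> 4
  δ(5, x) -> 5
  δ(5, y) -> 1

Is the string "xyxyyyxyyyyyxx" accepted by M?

1 --x--> 5
5 --y--> 1
1 --x--> 5
5 --y--> 1
1 --y--> 2
2 --y--> 5
5 --x--> 5
5 --y--> 1
1 --y--> 2
2 --y--> 5
5 --y--> 1
1 --y--> 2
2 --x--> 3
3 --x--> 5
End in state 5, which is an accepting state.

accepted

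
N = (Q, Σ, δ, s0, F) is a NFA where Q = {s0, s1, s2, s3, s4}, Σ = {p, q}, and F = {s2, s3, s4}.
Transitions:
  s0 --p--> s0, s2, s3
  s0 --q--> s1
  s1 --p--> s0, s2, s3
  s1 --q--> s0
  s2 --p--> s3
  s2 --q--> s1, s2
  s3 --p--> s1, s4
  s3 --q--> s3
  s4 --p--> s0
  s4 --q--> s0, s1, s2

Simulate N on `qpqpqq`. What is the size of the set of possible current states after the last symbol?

Start: {s0}
read q: {s1}
read p: {s0, s2, s3}
read q: {s1, s2, s3}
read p: {s0, s1, s2, s3, s4}
read q: {s0, s1, s2, s3}
read q: {s0, s1, s2, s3}
Final reachable set {s0, s1, s2, s3} has 4 states.

4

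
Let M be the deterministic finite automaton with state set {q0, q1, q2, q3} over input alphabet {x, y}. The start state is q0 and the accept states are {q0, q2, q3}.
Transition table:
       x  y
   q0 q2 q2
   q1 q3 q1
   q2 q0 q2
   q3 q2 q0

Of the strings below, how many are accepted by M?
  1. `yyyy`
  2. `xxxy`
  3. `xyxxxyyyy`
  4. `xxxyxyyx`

4

`yyyy`: accepted
`xxxy`: accepted
`xyxxxyyyy`: accepted
`xxxyxyyx`: accepted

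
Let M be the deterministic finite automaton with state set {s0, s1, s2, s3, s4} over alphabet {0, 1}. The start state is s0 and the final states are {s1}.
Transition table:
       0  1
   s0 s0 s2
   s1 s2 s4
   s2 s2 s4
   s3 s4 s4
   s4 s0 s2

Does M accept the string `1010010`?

rejected

s0 --1--> s2
s2 --0--> s2
s2 --1--> s4
s4 --0--> s0
s0 --0--> s0
s0 --1--> s2
s2 --0--> s2
End in state s2, which is not an accepting state.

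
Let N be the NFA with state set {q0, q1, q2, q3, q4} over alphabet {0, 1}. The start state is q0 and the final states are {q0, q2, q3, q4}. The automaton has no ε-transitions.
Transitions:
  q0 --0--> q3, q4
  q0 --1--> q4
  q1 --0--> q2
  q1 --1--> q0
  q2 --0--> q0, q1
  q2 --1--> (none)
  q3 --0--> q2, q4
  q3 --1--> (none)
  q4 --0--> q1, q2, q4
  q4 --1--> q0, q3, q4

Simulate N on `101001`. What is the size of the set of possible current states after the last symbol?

3

Start: {q0}
read 1: {q4}
read 0: {q1, q2, q4}
read 1: {q0, q3, q4}
read 0: {q1, q2, q3, q4}
read 0: {q0, q1, q2, q4}
read 1: {q0, q3, q4}
Final reachable set {q0, q3, q4} has 3 states.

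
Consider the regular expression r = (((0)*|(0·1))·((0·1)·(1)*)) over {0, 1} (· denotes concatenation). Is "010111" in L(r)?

yes

Split as 01·0111: ((0)*|(0·1)) matches 01 and ((0·1)·(1)*) matches 0111.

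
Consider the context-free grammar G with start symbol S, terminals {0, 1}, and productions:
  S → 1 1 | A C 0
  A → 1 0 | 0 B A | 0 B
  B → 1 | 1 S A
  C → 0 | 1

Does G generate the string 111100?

no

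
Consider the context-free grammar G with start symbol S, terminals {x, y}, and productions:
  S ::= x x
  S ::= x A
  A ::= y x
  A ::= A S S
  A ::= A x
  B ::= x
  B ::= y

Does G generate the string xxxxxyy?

no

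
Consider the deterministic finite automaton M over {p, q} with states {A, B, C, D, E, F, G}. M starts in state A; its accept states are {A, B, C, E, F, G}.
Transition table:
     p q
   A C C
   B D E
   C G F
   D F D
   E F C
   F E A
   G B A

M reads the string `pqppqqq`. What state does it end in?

A --p--> C
C --q--> F
F --p--> E
E --p--> F
F --q--> A
A --q--> C
C --q--> F

F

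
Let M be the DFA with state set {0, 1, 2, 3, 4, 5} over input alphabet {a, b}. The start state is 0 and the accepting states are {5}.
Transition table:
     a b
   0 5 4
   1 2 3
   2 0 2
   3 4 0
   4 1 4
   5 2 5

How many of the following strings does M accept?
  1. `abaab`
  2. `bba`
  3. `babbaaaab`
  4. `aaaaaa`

1

`abaab`: rejected
`bba`: rejected
`babbaaaab`: accepted
`aaaaaa`: rejected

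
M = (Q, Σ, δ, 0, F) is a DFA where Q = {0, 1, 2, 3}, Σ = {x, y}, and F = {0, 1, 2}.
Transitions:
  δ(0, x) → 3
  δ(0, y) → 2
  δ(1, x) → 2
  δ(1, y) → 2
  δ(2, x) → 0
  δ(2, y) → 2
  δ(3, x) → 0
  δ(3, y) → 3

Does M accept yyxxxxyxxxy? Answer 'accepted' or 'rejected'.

0 --y--> 2
2 --y--> 2
2 --x--> 0
0 --x--> 3
3 --x--> 0
0 --x--> 3
3 --y--> 3
3 --x--> 0
0 --x--> 3
3 --x--> 0
0 --y--> 2
End in state 2, which is an accepting state.

accepted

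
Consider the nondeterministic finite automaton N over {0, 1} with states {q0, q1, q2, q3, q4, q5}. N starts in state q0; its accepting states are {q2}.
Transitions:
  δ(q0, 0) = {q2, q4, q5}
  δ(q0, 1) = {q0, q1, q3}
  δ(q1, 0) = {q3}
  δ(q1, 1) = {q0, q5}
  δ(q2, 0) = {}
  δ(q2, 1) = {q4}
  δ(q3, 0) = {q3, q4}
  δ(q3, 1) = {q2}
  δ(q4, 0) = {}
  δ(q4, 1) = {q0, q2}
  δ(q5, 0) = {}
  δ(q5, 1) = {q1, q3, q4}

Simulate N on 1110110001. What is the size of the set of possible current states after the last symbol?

2

Start: {q0}
read 1: {q0, q1, q3}
read 1: {q0, q1, q2, q3, q5}
read 1: {q0, q1, q2, q3, q4, q5}
read 0: {q2, q3, q4, q5}
read 1: {q0, q1, q2, q3, q4}
read 1: {q0, q1, q2, q3, q4, q5}
read 0: {q2, q3, q4, q5}
read 0: {q3, q4}
read 0: {q3, q4}
read 1: {q0, q2}
Final reachable set {q0, q2} has 2 states.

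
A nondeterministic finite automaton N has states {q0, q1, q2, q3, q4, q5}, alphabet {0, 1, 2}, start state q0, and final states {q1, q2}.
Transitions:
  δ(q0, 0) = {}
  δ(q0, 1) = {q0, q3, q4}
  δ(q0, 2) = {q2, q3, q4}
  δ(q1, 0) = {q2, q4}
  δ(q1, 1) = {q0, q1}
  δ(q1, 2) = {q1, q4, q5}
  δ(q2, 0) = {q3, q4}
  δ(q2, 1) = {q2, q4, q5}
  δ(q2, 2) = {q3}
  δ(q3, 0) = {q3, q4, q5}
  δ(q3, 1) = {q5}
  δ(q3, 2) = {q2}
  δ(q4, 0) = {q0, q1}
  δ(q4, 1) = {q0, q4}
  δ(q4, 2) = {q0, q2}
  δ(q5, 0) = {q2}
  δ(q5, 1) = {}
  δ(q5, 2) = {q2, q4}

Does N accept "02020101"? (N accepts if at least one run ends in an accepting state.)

rejected

Start: {q0}
read 0: {}
The reachable set is empty and stays empty for the remaining 7 symbols.
Reachable ∩ accepting = {} — empty.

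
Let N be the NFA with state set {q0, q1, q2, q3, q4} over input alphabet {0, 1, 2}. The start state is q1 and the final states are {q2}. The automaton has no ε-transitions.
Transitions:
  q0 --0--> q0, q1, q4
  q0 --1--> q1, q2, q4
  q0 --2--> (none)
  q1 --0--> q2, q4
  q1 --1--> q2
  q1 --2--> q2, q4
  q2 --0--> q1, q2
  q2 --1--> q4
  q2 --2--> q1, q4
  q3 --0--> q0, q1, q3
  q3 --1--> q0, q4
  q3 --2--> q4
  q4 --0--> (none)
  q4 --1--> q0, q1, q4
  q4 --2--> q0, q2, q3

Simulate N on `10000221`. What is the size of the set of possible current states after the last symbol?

Start: {q1}
read 1: {q2}
read 0: {q1, q2}
read 0: {q1, q2, q4}
read 0: {q1, q2, q4}
read 0: {q1, q2, q4}
read 2: {q0, q1, q2, q3, q4}
read 2: {q0, q1, q2, q3, q4}
read 1: {q0, q1, q2, q4}
Final reachable set {q0, q1, q2, q4} has 4 states.

4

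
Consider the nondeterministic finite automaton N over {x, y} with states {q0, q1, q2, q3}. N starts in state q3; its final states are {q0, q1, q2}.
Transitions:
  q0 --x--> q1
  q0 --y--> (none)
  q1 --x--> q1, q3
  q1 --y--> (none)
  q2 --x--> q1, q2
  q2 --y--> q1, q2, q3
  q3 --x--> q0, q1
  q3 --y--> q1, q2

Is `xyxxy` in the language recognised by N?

Start: {q3}
read x: {q0, q1}
read y: {}
The reachable set is empty and stays empty for the remaining 3 symbols.
Reachable ∩ accepting = {} — empty.

rejected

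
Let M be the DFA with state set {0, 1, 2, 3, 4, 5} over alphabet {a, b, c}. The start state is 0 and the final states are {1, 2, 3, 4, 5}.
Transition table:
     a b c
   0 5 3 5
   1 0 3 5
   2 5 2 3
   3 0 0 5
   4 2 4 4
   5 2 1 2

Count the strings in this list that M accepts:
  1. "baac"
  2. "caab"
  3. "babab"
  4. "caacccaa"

"baac": accepted
"caab": accepted
"babab": accepted
"caacccaa": accepted

4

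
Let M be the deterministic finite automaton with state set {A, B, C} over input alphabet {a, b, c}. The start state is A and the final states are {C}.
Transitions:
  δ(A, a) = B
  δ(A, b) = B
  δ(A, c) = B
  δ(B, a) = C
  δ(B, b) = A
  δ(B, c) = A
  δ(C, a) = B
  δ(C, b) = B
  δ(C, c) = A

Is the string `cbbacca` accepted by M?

accepted

A --c--> B
B --b--> A
A --b--> B
B --a--> C
C --c--> A
A --c--> B
B --a--> C
End in state C, which is an accepting state.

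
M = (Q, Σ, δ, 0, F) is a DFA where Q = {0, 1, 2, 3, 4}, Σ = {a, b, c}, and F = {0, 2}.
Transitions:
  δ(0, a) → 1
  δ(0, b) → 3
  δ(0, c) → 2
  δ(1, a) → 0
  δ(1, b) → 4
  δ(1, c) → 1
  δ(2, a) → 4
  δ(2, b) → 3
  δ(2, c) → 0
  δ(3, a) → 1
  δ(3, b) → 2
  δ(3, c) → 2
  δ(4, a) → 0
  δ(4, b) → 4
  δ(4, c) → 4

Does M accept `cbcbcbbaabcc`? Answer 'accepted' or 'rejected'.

0 --c--> 2
2 --b--> 3
3 --c--> 2
2 --b--> 3
3 --c--> 2
2 --b--> 3
3 --b--> 2
2 --a--> 4
4 --a--> 0
0 --b--> 3
3 --c--> 2
2 --c--> 0
End in state 0, which is an accepting state.

accepted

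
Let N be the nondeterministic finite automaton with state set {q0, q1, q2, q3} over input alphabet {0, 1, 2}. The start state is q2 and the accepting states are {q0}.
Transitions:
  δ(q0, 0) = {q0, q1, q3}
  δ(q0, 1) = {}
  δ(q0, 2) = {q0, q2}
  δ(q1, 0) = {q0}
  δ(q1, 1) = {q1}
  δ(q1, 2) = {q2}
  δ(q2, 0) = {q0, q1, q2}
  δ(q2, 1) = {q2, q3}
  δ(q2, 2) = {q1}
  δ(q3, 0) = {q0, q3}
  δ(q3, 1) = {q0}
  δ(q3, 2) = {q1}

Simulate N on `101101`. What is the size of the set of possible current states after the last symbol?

Start: {q2}
read 1: {q2, q3}
read 0: {q0, q1, q2, q3}
read 1: {q0, q1, q2, q3}
read 1: {q0, q1, q2, q3}
read 0: {q0, q1, q2, q3}
read 1: {q0, q1, q2, q3}
Final reachable set {q0, q1, q2, q3} has 4 states.

4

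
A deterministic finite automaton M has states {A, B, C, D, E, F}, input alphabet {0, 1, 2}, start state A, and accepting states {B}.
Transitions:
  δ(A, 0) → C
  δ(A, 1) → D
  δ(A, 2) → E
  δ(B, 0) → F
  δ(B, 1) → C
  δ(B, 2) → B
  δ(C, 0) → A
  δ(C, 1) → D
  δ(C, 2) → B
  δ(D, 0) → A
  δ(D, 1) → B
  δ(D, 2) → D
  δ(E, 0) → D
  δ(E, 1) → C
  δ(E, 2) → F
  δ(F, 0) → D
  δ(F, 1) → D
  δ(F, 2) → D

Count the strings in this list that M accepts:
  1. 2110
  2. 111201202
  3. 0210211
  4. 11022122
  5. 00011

2110: rejected
111201202: rejected
0210211: rejected
11022122: accepted
00011: accepted

2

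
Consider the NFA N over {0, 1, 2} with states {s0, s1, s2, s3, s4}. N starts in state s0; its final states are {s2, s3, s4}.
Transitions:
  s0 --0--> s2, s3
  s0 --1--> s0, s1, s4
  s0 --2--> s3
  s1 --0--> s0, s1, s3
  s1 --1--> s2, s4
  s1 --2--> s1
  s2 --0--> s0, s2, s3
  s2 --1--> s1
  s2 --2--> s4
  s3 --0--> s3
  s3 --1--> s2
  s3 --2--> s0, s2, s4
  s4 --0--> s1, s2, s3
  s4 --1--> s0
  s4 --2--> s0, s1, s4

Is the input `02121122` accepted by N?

Start: {s0}
read 0: {s2, s3}
read 2: {s0, s2, s4}
read 1: {s0, s1, s4}
read 2: {s0, s1, s3, s4}
read 1: {s0, s1, s2, s4}
read 1: {s0, s1, s2, s4}
read 2: {s0, s1, s3, s4}
read 2: {s0, s1, s2, s3, s4}
Reachable ∩ accepting = {s2, s3, s4} — nonempty.

accepted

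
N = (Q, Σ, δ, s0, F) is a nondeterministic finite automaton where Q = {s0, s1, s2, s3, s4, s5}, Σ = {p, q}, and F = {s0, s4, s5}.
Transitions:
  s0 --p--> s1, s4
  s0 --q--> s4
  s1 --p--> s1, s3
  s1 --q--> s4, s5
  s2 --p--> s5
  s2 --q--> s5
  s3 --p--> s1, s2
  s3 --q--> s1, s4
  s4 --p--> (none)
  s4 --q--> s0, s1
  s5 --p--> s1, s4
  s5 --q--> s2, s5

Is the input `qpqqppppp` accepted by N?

rejected

Start: {s0}
read q: {s4}
read p: {}
The reachable set is empty and stays empty for the remaining 7 symbols.
Reachable ∩ accepting = {} — empty.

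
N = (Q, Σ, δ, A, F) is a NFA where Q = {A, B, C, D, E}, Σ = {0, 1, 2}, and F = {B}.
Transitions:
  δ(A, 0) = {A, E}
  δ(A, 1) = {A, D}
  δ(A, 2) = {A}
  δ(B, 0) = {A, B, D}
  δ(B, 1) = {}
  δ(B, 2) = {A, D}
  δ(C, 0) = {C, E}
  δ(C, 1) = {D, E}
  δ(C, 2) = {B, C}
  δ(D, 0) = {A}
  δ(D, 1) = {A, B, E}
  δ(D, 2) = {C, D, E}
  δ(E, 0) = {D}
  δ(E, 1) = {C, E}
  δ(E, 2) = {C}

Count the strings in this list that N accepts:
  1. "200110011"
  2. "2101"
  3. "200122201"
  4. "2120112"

"200110011": accepted
"2101": rejected
"200122201": accepted
"2120112": accepted

3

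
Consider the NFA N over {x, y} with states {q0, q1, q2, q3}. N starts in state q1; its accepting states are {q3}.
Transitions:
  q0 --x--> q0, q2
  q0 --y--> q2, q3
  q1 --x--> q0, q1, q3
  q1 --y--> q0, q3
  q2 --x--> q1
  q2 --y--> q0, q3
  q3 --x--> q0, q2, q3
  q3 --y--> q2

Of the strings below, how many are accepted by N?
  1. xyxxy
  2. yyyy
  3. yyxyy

3

xyxxy: accepted
yyyy: accepted
yyxyy: accepted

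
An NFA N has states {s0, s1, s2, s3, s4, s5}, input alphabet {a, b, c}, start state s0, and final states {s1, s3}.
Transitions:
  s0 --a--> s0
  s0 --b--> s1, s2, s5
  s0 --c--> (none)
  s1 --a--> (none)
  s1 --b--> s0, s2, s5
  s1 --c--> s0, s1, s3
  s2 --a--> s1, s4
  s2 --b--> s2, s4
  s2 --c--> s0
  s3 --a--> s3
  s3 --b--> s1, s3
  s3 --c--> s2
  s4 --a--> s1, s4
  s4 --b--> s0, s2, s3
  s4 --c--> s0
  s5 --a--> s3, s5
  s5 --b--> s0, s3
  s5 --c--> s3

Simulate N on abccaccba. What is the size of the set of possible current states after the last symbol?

Start: {s0}
read a: {s0}
read b: {s1, s2, s5}
read c: {s0, s1, s3}
read c: {s0, s1, s2, s3}
read a: {s0, s1, s3, s4}
read c: {s0, s1, s2, s3}
read c: {s0, s1, s2, s3}
read b: {s0, s1, s2, s3, s4, s5}
read a: {s0, s1, s3, s4, s5}
Final reachable set {s0, s1, s3, s4, s5} has 5 states.

5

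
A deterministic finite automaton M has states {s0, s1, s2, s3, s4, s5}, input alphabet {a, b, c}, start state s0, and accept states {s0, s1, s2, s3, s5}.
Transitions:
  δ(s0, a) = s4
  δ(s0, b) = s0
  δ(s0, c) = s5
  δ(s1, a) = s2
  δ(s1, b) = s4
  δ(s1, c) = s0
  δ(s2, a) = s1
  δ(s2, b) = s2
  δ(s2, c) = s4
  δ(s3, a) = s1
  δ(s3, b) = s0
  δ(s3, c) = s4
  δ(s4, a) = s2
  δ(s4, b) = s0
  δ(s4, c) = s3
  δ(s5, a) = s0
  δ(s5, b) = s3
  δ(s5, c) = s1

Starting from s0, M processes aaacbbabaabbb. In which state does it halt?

s0 --a--> s4
s4 --a--> s2
s2 --a--> s1
s1 --c--> s0
s0 --b--> s0
s0 --b--> s0
s0 --a--> s4
s4 --b--> s0
s0 --a--> s4
s4 --a--> s2
s2 --b--> s2
s2 --b--> s2
s2 --b--> s2

s2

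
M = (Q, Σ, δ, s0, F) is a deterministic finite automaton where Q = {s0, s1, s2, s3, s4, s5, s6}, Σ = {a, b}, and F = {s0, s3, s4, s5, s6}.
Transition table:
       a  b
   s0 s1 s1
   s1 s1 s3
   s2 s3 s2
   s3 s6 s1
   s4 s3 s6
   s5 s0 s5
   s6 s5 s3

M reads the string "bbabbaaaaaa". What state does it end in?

s1

s0 --b--> s1
s1 --b--> s3
s3 --a--> s6
s6 --b--> s3
s3 --b--> s1
s1 --a--> s1
s1 --a--> s1
s1 --a--> s1
s1 --a--> s1
s1 --a--> s1
s1 --a--> s1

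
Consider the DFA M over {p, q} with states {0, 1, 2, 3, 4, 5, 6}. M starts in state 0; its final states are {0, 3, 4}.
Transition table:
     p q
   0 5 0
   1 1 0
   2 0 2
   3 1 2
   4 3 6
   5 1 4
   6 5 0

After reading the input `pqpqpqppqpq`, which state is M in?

0 --p--> 5
5 --q--> 4
4 --p--> 3
3 --q--> 2
2 --p--> 0
0 --q--> 0
0 --p--> 5
5 --p--> 1
1 --q--> 0
0 --p--> 5
5 --q--> 4

4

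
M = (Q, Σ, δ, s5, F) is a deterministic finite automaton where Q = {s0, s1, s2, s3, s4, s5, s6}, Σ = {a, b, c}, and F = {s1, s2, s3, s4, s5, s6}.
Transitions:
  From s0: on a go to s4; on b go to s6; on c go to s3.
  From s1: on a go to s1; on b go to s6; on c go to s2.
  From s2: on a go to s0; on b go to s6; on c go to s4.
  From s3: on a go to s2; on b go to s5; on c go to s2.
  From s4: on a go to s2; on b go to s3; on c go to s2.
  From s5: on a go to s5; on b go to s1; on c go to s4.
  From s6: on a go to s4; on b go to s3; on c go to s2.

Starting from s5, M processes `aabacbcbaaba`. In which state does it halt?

s4

s5 --a--> s5
s5 --a--> s5
s5 --b--> s1
s1 --a--> s1
s1 --c--> s2
s2 --b--> s6
s6 --c--> s2
s2 --b--> s6
s6 --a--> s4
s4 --a--> s2
s2 --b--> s6
s6 --a--> s4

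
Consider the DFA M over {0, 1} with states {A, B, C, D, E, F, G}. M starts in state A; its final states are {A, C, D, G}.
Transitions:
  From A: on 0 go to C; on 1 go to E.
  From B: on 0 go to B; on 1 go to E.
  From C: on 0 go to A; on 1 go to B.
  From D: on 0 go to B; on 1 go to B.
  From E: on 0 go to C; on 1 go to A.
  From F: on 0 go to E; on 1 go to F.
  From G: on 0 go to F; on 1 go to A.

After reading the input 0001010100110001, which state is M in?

A --0--> C
C --0--> A
A --0--> C
C --1--> B
B --0--> B
B --1--> E
E --0--> C
C --1--> B
B --0--> B
B --0--> B
B --1--> E
E --1--> A
A --0--> C
C --0--> A
A --0--> C
C --1--> B

B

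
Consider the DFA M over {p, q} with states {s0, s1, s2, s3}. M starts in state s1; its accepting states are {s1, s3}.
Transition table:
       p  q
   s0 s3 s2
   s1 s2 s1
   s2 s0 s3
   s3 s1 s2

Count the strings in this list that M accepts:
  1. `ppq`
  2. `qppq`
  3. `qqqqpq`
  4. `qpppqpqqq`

1

`ppq`: rejected
`qppq`: rejected
`qqqqpq`: accepted
`qpppqpqqq`: rejected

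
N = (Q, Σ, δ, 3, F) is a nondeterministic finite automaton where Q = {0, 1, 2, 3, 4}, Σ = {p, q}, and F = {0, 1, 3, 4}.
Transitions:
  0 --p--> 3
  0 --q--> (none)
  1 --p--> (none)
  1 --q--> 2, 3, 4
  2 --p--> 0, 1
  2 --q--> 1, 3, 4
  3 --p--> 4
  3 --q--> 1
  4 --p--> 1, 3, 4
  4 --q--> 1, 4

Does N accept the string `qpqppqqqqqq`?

rejected

Start: {3}
read q: {1}
read p: {}
The reachable set is empty and stays empty for the remaining 9 symbols.
Reachable ∩ accepting = {} — empty.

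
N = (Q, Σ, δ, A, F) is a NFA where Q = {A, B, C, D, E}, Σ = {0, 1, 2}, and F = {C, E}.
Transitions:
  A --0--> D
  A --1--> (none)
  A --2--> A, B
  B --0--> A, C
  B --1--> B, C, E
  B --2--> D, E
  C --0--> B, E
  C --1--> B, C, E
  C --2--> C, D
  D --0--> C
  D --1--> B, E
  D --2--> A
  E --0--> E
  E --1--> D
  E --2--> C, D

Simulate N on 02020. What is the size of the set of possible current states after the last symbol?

1

Start: {A}
read 0: {D}
read 2: {A}
read 0: {D}
read 2: {A}
read 0: {D}
Final reachable set {D} has 1 state.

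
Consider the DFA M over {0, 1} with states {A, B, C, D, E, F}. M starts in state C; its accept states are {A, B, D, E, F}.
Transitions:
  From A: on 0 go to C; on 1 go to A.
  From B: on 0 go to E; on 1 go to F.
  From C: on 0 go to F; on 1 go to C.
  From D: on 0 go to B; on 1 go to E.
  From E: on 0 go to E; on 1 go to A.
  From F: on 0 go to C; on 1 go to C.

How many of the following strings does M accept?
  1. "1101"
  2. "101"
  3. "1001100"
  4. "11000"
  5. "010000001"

1

"1101": rejected
"101": rejected
"1001100": rejected
"11000": accepted
"010000001": rejected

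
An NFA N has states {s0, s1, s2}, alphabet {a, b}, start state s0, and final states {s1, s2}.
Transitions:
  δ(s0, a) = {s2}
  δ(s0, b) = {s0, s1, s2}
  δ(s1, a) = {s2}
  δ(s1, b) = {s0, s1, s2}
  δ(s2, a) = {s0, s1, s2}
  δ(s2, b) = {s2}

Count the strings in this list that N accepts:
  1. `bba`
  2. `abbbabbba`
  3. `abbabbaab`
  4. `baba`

`bba`: accepted
`abbbabbba`: accepted
`abbabbaab`: accepted
`baba`: accepted

4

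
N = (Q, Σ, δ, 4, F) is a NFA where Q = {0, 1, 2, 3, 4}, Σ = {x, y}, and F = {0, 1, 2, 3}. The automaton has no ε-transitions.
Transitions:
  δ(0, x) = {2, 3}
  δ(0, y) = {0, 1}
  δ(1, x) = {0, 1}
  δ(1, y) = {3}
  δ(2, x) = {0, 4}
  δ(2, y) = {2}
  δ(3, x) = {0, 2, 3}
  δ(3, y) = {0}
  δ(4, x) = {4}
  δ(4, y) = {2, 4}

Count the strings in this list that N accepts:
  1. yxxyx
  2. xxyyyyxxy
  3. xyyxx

3

yxxyx: accepted
xxyyyyxxy: accepted
xyyxx: accepted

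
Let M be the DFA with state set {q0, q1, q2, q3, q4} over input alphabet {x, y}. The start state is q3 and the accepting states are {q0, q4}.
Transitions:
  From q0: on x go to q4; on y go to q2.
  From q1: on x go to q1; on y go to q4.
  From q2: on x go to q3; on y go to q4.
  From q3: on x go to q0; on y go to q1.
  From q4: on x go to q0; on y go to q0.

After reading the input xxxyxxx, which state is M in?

q3 --x--> q0
q0 --x--> q4
q4 --x--> q0
q0 --y--> q2
q2 --x--> q3
q3 --x--> q0
q0 --x--> q4

q4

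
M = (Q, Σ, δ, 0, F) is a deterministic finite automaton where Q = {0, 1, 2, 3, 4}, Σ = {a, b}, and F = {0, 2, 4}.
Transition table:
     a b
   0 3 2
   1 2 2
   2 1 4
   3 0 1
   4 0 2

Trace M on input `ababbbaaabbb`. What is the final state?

2

0 --a--> 3
3 --b--> 1
1 --a--> 2
2 --b--> 4
4 --b--> 2
2 --b--> 4
4 --a--> 0
0 --a--> 3
3 --a--> 0
0 --b--> 2
2 --b--> 4
4 --b--> 2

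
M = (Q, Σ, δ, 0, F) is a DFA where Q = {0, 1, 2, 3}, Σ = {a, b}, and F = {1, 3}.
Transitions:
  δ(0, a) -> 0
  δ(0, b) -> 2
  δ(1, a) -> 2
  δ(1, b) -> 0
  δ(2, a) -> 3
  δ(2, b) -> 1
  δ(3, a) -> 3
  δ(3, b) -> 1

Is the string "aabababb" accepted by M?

rejected

0 --a--> 0
0 --a--> 0
0 --b--> 2
2 --a--> 3
3 --b--> 1
1 --a--> 2
2 --b--> 1
1 --b--> 0
End in state 0, which is not an accepting state.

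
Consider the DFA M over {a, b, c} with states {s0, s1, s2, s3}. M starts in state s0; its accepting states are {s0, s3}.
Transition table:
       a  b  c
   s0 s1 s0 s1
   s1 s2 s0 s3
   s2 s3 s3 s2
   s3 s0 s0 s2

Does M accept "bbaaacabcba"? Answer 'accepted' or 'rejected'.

s0 --b--> s0
s0 --b--> s0
s0 --a--> s1
s1 --a--> s2
s2 --a--> s3
s3 --c--> s2
s2 --a--> s3
s3 --b--> s0
s0 --c--> s1
s1 --b--> s0
s0 --a--> s1
End in state s1, which is not an accepting state.

rejected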